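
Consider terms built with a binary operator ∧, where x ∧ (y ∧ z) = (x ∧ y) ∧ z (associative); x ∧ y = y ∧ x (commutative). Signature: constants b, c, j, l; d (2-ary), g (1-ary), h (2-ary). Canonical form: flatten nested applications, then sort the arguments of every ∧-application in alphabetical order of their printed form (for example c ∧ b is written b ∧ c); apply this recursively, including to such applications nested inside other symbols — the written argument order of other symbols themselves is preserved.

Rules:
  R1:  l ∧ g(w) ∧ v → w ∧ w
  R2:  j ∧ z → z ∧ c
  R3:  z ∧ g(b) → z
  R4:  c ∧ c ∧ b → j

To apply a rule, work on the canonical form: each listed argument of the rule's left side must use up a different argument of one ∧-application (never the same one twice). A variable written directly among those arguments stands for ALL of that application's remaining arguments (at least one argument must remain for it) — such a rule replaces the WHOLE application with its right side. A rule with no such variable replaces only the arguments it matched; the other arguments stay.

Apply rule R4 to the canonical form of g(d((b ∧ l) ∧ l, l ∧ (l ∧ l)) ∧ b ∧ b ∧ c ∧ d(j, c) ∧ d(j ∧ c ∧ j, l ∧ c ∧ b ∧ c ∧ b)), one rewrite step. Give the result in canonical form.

Answer: g(b ∧ b ∧ c ∧ d(b ∧ l ∧ l, l ∧ l ∧ l) ∧ d(c ∧ j ∧ j, b ∧ j ∧ l) ∧ d(j, c))

Derivation:
Canonical form:  g(b ∧ b ∧ c ∧ d(b ∧ l ∧ l, l ∧ l ∧ l) ∧ d(c ∧ j ∧ j, b ∧ b ∧ c ∧ c ∧ l) ∧ d(j, c))
R4 matches:  uses b, c, c
Result:  g(b ∧ b ∧ c ∧ d(b ∧ l ∧ l, l ∧ l ∧ l) ∧ d(c ∧ j ∧ j, b ∧ j ∧ l) ∧ d(j, c))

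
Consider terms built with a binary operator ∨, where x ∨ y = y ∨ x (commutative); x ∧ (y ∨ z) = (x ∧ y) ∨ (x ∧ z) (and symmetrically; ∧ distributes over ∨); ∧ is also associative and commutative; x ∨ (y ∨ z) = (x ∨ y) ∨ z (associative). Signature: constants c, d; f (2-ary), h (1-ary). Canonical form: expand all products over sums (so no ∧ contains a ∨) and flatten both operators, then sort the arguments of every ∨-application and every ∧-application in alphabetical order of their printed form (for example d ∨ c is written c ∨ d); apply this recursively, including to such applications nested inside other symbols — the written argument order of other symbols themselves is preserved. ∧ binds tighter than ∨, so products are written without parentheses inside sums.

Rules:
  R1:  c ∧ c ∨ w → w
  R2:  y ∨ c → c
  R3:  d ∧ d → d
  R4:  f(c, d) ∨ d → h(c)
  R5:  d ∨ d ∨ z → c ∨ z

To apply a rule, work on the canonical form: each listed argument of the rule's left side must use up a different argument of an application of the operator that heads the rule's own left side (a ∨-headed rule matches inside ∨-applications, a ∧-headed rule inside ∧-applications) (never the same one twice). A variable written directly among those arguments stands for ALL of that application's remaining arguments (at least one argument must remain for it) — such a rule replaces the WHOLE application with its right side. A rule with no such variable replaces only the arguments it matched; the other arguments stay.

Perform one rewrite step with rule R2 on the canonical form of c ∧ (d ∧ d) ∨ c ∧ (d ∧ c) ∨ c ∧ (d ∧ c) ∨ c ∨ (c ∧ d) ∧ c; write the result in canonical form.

Answer: c

Derivation:
Canonical form:  c ∨ c ∧ c ∧ d ∨ c ∧ c ∧ d ∨ c ∧ c ∧ d ∨ c ∧ d ∧ d
Apply R2:  consuming c;  y := c ∧ c ∧ d ∨ c ∧ c ∧ d ∨ c ∧ c ∧ d ∨ c ∧ d ∧ d
The variable takes the whole remainder — replace the entire application.
Giving:  c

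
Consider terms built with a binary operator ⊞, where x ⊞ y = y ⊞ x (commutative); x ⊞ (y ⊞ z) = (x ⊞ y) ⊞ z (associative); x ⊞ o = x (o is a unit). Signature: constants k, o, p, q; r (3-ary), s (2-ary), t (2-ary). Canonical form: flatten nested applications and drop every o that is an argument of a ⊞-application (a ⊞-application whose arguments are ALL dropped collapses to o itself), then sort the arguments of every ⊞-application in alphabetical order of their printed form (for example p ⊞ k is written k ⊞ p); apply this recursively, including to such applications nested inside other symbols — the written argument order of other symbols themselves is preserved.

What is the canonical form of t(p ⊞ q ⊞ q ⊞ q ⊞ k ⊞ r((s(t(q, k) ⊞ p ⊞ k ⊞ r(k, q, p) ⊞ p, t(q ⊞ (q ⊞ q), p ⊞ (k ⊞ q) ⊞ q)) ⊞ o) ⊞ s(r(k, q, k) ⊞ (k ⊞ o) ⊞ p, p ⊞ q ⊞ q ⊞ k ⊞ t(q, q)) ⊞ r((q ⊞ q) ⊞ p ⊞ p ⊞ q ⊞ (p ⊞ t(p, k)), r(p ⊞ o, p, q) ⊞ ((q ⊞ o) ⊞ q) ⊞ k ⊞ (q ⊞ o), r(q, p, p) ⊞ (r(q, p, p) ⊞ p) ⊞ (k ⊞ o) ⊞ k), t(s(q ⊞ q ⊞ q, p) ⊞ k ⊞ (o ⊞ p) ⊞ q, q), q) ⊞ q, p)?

Descend into:  p ⊞ q ⊞ q ⊞ q ⊞ k ⊞ r((s(t(q, k) ⊞ p ⊞ k ⊞ r(k, q, p) ⊞ p, t(q ⊞ (q ⊞ q), p ⊞ (k ⊞ q) ⊞ q)) ⊞ o) ⊞ s(r(k, q, k) ⊞ (k ⊞ o) ⊞ p, p ⊞ q ⊞ q ⊞ k ⊞ t(q, q)) ⊞ r((q ⊞ q) ⊞ p ⊞ p ⊞ q ⊞ (p ⊞ t(p, k)), r(p ⊞ o, p, q) ⊞ ((q ⊞ o) ⊞ q) ⊞ k ⊞ (q ⊞ o), r(q, p, p) ⊞ (r(q, p, p) ⊞ p) ⊞ (k ⊞ o) ⊞ k), t(s(q ⊞ q ⊞ q, p) ⊞ k ⊞ (o ⊞ p) ⊞ q, q), q) ⊞ q
Canonicalize subterm:  r((s(t(q, k) ⊞ p ⊞ k ⊞ r(k, q, p) ⊞ p, t(q ⊞ (q ⊞ q), p ⊞ (k ⊞ q) ⊞ q)) ⊞ o) ⊞ s(r(k, q, k) ⊞ (k ⊞ o) ⊞ p, p ⊞ q ⊞ q ⊞ k ⊞ t(q, q)) ⊞ r((q ⊞ q) ⊞ p ⊞ p ⊞ q ⊞ (p ⊞ t(p, k)), r(p ⊞ o, p, q) ⊞ ((q ⊞ o) ⊞ q) ⊞ k ⊞ (q ⊞ o), r(q, p, p) ⊞ (r(q, p, p) ⊞ p) ⊞ (k ⊞ o) ⊞ k), t(s(q ⊞ q ⊞ q, p) ⊞ k ⊞ (o ⊞ p) ⊞ q, q), q)  →  r(r(p ⊞ p ⊞ p ⊞ q ⊞ q ⊞ q ⊞ t(p, k), k ⊞ q ⊞ q ⊞ q ⊞ r(p, p, q), k ⊞ k ⊞ p ⊞ r(q, p, p) ⊞ r(q, p, p)) ⊞ s(k ⊞ p ⊞ p ⊞ r(k, q, p) ⊞ t(q, k), t(q ⊞ q ⊞ q, k ⊞ p ⊞ q ⊞ q)) ⊞ s(k ⊞ p ⊞ r(k, q, k), k ⊞ p ⊞ q ⊞ q ⊞ t(q, q)), t(k ⊞ p ⊞ q ⊞ s(q ⊞ q ⊞ q, p), q), q)
Sort:  k ⊞ p ⊞ q ⊞ q ⊞ q ⊞ q ⊞ r(r(p ⊞ p ⊞ p ⊞ q ⊞ q ⊞ q ⊞ t(p, k), k ⊞ q ⊞ q ⊞ q ⊞ r(p, p, q), k ⊞ k ⊞ p ⊞ r(q, p, p) ⊞ r(q, p, p)) ⊞ s(k ⊞ p ⊞ p ⊞ r(k, q, p) ⊞ t(q, k), t(q ⊞ q ⊞ q, k ⊞ p ⊞ q ⊞ q)) ⊞ s(k ⊞ p ⊞ r(k, q, k), k ⊞ p ⊞ q ⊞ q ⊞ t(q, q)), t(k ⊞ p ⊞ q ⊞ s(q ⊞ q ⊞ q, p), q), q)
Reassemble:  t(k ⊞ p ⊞ q ⊞ q ⊞ q ⊞ q ⊞ r(r(p ⊞ p ⊞ p ⊞ q ⊞ q ⊞ q ⊞ t(p, k), k ⊞ q ⊞ q ⊞ q ⊞ r(p, p, q), k ⊞ k ⊞ p ⊞ r(q, p, p) ⊞ r(q, p, p)) ⊞ s(k ⊞ p ⊞ p ⊞ r(k, q, p) ⊞ t(q, k), t(q ⊞ q ⊞ q, k ⊞ p ⊞ q ⊞ q)) ⊞ s(k ⊞ p ⊞ r(k, q, k), k ⊞ p ⊞ q ⊞ q ⊞ t(q, q)), t(k ⊞ p ⊞ q ⊞ s(q ⊞ q ⊞ q, p), q), q), p)

Answer: t(k ⊞ p ⊞ q ⊞ q ⊞ q ⊞ q ⊞ r(r(p ⊞ p ⊞ p ⊞ q ⊞ q ⊞ q ⊞ t(p, k), k ⊞ q ⊞ q ⊞ q ⊞ r(p, p, q), k ⊞ k ⊞ p ⊞ r(q, p, p) ⊞ r(q, p, p)) ⊞ s(k ⊞ p ⊞ p ⊞ r(k, q, p) ⊞ t(q, k), t(q ⊞ q ⊞ q, k ⊞ p ⊞ q ⊞ q)) ⊞ s(k ⊞ p ⊞ r(k, q, k), k ⊞ p ⊞ q ⊞ q ⊞ t(q, q)), t(k ⊞ p ⊞ q ⊞ s(q ⊞ q ⊞ q, p), q), q), p)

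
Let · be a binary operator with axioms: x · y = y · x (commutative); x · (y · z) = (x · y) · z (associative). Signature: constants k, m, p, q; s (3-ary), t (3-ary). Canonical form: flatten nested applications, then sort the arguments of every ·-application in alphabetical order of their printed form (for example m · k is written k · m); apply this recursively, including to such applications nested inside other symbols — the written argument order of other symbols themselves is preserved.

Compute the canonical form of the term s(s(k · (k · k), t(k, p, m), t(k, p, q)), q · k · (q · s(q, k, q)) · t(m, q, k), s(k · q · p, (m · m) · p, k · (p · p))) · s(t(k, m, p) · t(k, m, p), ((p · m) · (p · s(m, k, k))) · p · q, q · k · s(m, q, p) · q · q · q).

Inside:  s(s(k · (k · k), t(k, p, m), t(k, p, q)), q · k · (q · s(q, k, q)) · t(m, q, k), s(k · q · p, (m · m) · p, k · (p · p)))  →  s(s(k · k · k, t(k, p, m), t(k, p, q)), k · q · q · s(q, k, q) · t(m, q, k), s(k · p · q, m · m · p, k · p · p))
Inside:  s(t(k, m, p) · t(k, m, p), ((p · m) · (p · s(m, k, k))) · p · q, q · k · s(m, q, p) · q · q · q)  →  s(t(k, m, p) · t(k, m, p), m · p · p · p · q · s(m, k, k), k · q · q · q · q · s(m, q, p))
Sort arguments:  s(s(k · k · k, t(k, p, m), t(k, p, q)), k · q · q · s(q, k, q) · t(m, q, k), s(k · p · q, m · m · p, k · p · p)) · s(t(k, m, p) · t(k, m, p), m · p · p · p · q · s(m, k, k), k · q · q · q · q · s(m, q, p))

Answer: s(s(k · k · k, t(k, p, m), t(k, p, q)), k · q · q · s(q, k, q) · t(m, q, k), s(k · p · q, m · m · p, k · p · p)) · s(t(k, m, p) · t(k, m, p), m · p · p · p · q · s(m, k, k), k · q · q · q · q · s(m, q, p))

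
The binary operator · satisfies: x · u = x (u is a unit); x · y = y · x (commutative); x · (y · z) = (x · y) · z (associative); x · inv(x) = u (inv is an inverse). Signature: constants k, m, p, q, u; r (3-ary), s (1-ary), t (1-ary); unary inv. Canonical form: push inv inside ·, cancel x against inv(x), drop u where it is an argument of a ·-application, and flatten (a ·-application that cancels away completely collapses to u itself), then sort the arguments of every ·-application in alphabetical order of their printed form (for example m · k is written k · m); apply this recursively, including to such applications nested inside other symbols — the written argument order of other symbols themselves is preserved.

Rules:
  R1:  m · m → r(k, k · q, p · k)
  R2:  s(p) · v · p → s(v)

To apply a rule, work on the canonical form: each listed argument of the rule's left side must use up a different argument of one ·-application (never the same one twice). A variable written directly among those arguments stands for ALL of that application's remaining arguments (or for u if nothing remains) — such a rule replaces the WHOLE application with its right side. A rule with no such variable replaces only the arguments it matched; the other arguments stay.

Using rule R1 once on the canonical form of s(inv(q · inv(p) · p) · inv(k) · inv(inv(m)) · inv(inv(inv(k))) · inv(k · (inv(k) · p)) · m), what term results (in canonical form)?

Answer: s(inv(k) · inv(k) · inv(p) · inv(q) · r(k, k · q, k · p))

Derivation:
Canonical form:  s(inv(k) · inv(k) · inv(p) · inv(q) · m · m)
R1 matches:  uses m, m
Giving:  s(inv(k) · inv(k) · inv(p) · inv(q) · r(k, k · q, k · p))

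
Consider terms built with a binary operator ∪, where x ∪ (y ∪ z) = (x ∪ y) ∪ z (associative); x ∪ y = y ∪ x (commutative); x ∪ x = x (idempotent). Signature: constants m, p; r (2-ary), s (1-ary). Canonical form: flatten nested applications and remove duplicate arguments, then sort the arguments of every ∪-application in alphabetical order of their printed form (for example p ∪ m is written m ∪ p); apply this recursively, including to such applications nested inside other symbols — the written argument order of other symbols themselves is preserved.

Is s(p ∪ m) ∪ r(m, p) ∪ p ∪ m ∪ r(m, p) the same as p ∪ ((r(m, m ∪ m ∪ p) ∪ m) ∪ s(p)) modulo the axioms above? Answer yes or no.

Answer: no — m ∪ p ∪ r(m, p) ∪ s(m ∪ p) vs m ∪ p ∪ r(m, m ∪ p) ∪ s(p)

Derivation:
Left:  s(p ∪ m) ∪ r(m, p) ∪ p ∪ m ∪ r(m, p)
  Inside:  s(p ∪ m)  →  s(m ∪ p)
  Idempotence:  drop duplicate r(m, p)
  Order the arguments:  m ∪ p ∪ r(m, p) ∪ s(m ∪ p)
Right:  p ∪ ((r(m, m ∪ m ∪ p) ∪ m) ∪ s(p))
  Un-nest:  p ∪ r(m, m ∪ m ∪ p) ∪ m ∪ s(p)
  Inside:  r(m, m ∪ m ∪ p)  →  r(m, m ∪ p)
  Order the arguments:  m ∪ p ∪ r(m, m ∪ p) ∪ s(p)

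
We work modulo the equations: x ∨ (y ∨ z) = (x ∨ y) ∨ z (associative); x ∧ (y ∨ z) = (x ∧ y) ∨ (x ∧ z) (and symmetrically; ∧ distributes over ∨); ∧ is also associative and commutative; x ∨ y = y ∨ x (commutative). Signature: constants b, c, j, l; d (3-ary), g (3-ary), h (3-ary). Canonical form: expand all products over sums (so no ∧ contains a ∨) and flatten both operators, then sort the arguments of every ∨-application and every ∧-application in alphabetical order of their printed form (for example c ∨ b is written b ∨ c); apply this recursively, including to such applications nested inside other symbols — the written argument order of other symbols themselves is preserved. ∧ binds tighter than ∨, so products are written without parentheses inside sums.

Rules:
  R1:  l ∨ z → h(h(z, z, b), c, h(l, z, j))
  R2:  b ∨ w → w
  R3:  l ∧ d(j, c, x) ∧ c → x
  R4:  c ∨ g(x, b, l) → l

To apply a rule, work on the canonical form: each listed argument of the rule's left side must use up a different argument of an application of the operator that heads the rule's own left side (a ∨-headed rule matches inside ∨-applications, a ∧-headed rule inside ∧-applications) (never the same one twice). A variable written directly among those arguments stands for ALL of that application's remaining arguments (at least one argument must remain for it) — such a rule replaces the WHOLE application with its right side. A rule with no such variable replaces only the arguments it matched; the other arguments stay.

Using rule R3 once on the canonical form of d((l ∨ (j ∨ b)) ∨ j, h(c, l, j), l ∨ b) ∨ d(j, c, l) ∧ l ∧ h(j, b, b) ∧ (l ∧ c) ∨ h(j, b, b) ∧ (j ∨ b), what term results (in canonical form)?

Answer: b ∧ h(j, b, b) ∨ d(b ∨ j ∨ j ∨ l, h(c, l, j), b ∨ l) ∨ h(j, b, b) ∧ j ∨ h(j, b, b) ∧ l ∧ l

Derivation:
Canonical form:  b ∧ h(j, b, b) ∨ c ∧ d(j, c, l) ∧ h(j, b, b) ∧ l ∧ l ∨ d(b ∨ j ∨ j ∨ l, h(c, l, j), b ∨ l) ∨ h(j, b, b) ∧ j
R3 matches:  uses c, d(j, c, l), l;  x := l
Result:  b ∧ h(j, b, b) ∨ d(b ∨ j ∨ j ∨ l, h(c, l, j), b ∨ l) ∨ h(j, b, b) ∧ j ∨ h(j, b, b) ∧ l ∧ l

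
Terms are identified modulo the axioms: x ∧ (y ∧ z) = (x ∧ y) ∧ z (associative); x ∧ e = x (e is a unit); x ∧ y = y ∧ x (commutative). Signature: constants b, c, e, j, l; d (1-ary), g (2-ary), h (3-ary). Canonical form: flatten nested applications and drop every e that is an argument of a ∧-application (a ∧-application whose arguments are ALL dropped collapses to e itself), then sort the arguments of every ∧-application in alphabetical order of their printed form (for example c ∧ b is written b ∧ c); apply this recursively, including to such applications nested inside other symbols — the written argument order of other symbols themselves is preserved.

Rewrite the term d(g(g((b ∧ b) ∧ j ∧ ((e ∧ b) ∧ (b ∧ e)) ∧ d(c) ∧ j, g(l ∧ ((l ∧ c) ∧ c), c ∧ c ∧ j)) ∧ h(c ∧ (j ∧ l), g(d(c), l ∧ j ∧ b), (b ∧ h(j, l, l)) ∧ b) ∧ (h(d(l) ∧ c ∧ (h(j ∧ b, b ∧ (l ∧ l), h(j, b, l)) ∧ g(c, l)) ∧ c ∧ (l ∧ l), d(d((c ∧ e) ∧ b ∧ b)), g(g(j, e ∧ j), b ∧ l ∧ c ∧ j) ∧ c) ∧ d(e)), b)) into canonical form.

Answer: d(g(d(e) ∧ g(b ∧ b ∧ b ∧ b ∧ d(c) ∧ j ∧ j, g(c ∧ c ∧ l ∧ l, c ∧ c ∧ j)) ∧ h(c ∧ c ∧ d(l) ∧ g(c, l) ∧ h(b ∧ j, b ∧ l ∧ l, h(j, b, l)) ∧ l ∧ l, d(d(b ∧ b ∧ c)), c ∧ g(g(j, j), b ∧ c ∧ j ∧ l)) ∧ h(c ∧ j ∧ l, g(d(c), b ∧ j ∧ l), b ∧ b ∧ h(j, l, l)), b))

Derivation:
Focus inside:  g((b ∧ b) ∧ j ∧ ((e ∧ b) ∧ (b ∧ e)) ∧ d(c) ∧ j, g(l ∧ ((l ∧ c) ∧ c), c ∧ c ∧ j)) ∧ h(c ∧ (j ∧ l), g(d(c), l ∧ j ∧ b), (b ∧ h(j, l, l)) ∧ b) ∧ (h(d(l) ∧ c ∧ (h(j ∧ b, b ∧ (l ∧ l), h(j, b, l)) ∧ g(c, l)) ∧ c ∧ (l ∧ l), d(d((c ∧ e) ∧ b ∧ b)), g(g(j, e ∧ j), b ∧ l ∧ c ∧ j) ∧ c) ∧ d(e))
Merge nested applications:  g((b ∧ b) ∧ j ∧ ((e ∧ b) ∧ (b ∧ e)) ∧ d(c) ∧ j, g(l ∧ ((l ∧ c) ∧ c), c ∧ c ∧ j)) ∧ h(c ∧ (j ∧ l), g(d(c), l ∧ j ∧ b), (b ∧ h(j, l, l)) ∧ b) ∧ h(d(l) ∧ c ∧ (h(j ∧ b, b ∧ (l ∧ l), h(j, b, l)) ∧ g(c, l)) ∧ c ∧ (l ∧ l), d(d((c ∧ e) ∧ b ∧ b)), g(g(j, e ∧ j), b ∧ l ∧ c ∧ j) ∧ c) ∧ d(e)
Canonicalize subterm:  g((b ∧ b) ∧ j ∧ ((e ∧ b) ∧ (b ∧ e)) ∧ d(c) ∧ j, g(l ∧ ((l ∧ c) ∧ c), c ∧ c ∧ j))  →  g(b ∧ b ∧ b ∧ b ∧ d(c) ∧ j ∧ j, g(c ∧ c ∧ l ∧ l, c ∧ c ∧ j))
Canonicalize subterm:  h(c ∧ (j ∧ l), g(d(c), l ∧ j ∧ b), (b ∧ h(j, l, l)) ∧ b)  →  h(c ∧ j ∧ l, g(d(c), b ∧ j ∧ l), b ∧ b ∧ h(j, l, l))
Canonicalize subterm:  h(d(l) ∧ c ∧ (h(j ∧ b, b ∧ (l ∧ l), h(j, b, l)) ∧ g(c, l)) ∧ c ∧ (l ∧ l), d(d((c ∧ e) ∧ b ∧ b)), g(g(j, e ∧ j), b ∧ l ∧ c ∧ j) ∧ c)  →  h(c ∧ c ∧ d(l) ∧ g(c, l) ∧ h(b ∧ j, b ∧ l ∧ l, h(j, b, l)) ∧ l ∧ l, d(d(b ∧ b ∧ c)), c ∧ g(g(j, j), b ∧ c ∧ j ∧ l))
Sort:  d(e) ∧ g(b ∧ b ∧ b ∧ b ∧ d(c) ∧ j ∧ j, g(c ∧ c ∧ l ∧ l, c ∧ c ∧ j)) ∧ h(c ∧ c ∧ d(l) ∧ g(c, l) ∧ h(b ∧ j, b ∧ l ∧ l, h(j, b, l)) ∧ l ∧ l, d(d(b ∧ b ∧ c)), c ∧ g(g(j, j), b ∧ c ∧ j ∧ l)) ∧ h(c ∧ j ∧ l, g(d(c), b ∧ j ∧ l), b ∧ b ∧ h(j, l, l))
Put back:  d(g(d(e) ∧ g(b ∧ b ∧ b ∧ b ∧ d(c) ∧ j ∧ j, g(c ∧ c ∧ l ∧ l, c ∧ c ∧ j)) ∧ h(c ∧ c ∧ d(l) ∧ g(c, l) ∧ h(b ∧ j, b ∧ l ∧ l, h(j, b, l)) ∧ l ∧ l, d(d(b ∧ b ∧ c)), c ∧ g(g(j, j), b ∧ c ∧ j ∧ l)) ∧ h(c ∧ j ∧ l, g(d(c), b ∧ j ∧ l), b ∧ b ∧ h(j, l, l)), b))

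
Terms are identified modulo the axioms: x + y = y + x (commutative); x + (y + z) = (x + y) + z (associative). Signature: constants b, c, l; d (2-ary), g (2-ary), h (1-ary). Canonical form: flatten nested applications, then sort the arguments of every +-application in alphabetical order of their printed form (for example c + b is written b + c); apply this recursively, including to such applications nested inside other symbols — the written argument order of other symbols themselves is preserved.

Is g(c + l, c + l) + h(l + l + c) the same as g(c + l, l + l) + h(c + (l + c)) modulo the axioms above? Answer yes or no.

Answer: no — g(c + l, c + l) + h(c + l + l) vs g(c + l, l + l) + h(c + c + l)

Derivation:
Left:  g(c + l, c + l) + h(l + l + c)
  Canonicalize subterm:  h(l + l + c)  →  h(c + l + l)
  Order the arguments:  g(c + l, c + l) + h(c + l + l)
Right:  g(c + l, l + l) + h(c + (l + c))
  Simplify inside:  h(c + (l + c))  →  h(c + c + l)
  Order the arguments:  g(c + l, l + l) + h(c + c + l)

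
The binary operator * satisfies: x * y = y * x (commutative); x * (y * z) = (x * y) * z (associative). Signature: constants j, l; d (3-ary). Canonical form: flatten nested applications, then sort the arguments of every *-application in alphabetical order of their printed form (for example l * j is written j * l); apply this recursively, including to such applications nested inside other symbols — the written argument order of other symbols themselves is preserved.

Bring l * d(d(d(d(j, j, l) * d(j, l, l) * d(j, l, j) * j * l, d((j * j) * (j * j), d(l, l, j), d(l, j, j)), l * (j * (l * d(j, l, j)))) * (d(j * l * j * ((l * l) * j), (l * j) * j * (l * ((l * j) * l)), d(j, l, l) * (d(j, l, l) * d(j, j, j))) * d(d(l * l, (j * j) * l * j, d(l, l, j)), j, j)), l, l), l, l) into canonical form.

Answer: d(d(d(d(j, j, l) * d(j, l, j) * d(j, l, l) * j * l, d(j * j * j * j, d(l, l, j), d(l, j, j)), d(j, l, j) * j * l * l) * d(d(l * l, j * j * j * l, d(l, l, j)), j, j) * d(j * j * j * l * l * l, j * j * j * l * l * l * l, d(j, j, j) * d(j, l, l) * d(j, l, l)), l, l), l, l) * l

Derivation:
Inside:  d(d(d(d(j, j, l) * d(j, l, l) * d(j, l, j) * j * l, d((j * j) * (j * j), d(l, l, j), d(l, j, j)), l * (j * (l * d(j, l, j)))) * (d(j * l * j * ((l * l) * j), (l * j) * j * (l * ((l * j) * l)), d(j, l, l) * (d(j, l, l) * d(j, j, j))) * d(d(l * l, (j * j) * l * j, d(l, l, j)), j, j)), l, l), l, l)  →  d(d(d(d(j, j, l) * d(j, l, j) * d(j, l, l) * j * l, d(j * j * j * j, d(l, l, j), d(l, j, j)), d(j, l, j) * j * l * l) * d(d(l * l, j * j * j * l, d(l, l, j)), j, j) * d(j * j * j * l * l * l, j * j * j * l * l * l * l, d(j, j, j) * d(j, l, l) * d(j, l, l)), l, l), l, l)
Sort:  d(d(d(d(j, j, l) * d(j, l, j) * d(j, l, l) * j * l, d(j * j * j * j, d(l, l, j), d(l, j, j)), d(j, l, j) * j * l * l) * d(d(l * l, j * j * j * l, d(l, l, j)), j, j) * d(j * j * j * l * l * l, j * j * j * l * l * l * l, d(j, j, j) * d(j, l, l) * d(j, l, l)), l, l), l, l) * l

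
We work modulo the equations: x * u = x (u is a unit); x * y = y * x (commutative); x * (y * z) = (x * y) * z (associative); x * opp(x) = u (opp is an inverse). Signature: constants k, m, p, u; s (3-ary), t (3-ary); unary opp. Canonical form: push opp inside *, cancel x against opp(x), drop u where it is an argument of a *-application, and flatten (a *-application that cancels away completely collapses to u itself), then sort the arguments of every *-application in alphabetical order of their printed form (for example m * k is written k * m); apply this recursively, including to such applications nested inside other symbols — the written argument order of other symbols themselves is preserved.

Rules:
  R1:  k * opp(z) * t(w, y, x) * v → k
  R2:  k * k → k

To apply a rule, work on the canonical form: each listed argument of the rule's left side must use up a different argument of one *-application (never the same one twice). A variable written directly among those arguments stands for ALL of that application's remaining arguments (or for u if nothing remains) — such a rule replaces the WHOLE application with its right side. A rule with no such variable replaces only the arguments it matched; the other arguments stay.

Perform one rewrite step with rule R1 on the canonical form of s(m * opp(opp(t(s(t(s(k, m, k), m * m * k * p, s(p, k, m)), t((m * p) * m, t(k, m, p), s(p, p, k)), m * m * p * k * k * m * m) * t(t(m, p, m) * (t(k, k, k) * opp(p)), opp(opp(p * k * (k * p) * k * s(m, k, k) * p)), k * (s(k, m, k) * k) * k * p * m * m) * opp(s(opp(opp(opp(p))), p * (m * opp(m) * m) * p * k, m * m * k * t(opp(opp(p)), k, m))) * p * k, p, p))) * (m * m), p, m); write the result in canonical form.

Answer: s(m * m * m * t(k, p, p), p, m)

Derivation:
Canonical form:  s(m * m * m * t(k * opp(s(opp(p), k * m * p * p, k * m * m * t(p, k, m))) * p * s(t(s(k, m, k), k * m * m * p, s(p, k, m)), t(m * m * p, t(k, m, p), s(p, p, k)), k * k * m * m * m * m * p) * t(opp(p) * t(k, k, k) * t(m, p, m), k * k * k * p * p * p * s(m, k, k), k * k * k * m * m * p * s(k, m, k)), p, p), p, m)
Apply R1:  consuming k, opp(s(opp(p), k * m * p * p, k * m * m * t(p, k, m))), t(opp(p) * t(k, k, k) * t(m, p, m), k * k * k * p * p * p * s(m, k, k), k * k * k * m * m * p * s(k, m, k));  v := p * s(t(s(k, m, k), k * m * m * p, s(p, k, m)), t(m * m * p, t(k, m, p), s(p, p, k)), k * k * m * m * m * m * p), w := opp(p) * t(k, k, k) * t(m, p, m), x := k * k * k * m * m * p * s(k, m, k), y := k * k * k * p * p * p * s(m, k, k), z := s(opp(p), k * m * p * p, k * m * m * t(p, k, m))
The extension variable absorbs all remaining arguments, so the whole application is rewritten.
Result:  s(m * m * m * t(k, p, p), p, m)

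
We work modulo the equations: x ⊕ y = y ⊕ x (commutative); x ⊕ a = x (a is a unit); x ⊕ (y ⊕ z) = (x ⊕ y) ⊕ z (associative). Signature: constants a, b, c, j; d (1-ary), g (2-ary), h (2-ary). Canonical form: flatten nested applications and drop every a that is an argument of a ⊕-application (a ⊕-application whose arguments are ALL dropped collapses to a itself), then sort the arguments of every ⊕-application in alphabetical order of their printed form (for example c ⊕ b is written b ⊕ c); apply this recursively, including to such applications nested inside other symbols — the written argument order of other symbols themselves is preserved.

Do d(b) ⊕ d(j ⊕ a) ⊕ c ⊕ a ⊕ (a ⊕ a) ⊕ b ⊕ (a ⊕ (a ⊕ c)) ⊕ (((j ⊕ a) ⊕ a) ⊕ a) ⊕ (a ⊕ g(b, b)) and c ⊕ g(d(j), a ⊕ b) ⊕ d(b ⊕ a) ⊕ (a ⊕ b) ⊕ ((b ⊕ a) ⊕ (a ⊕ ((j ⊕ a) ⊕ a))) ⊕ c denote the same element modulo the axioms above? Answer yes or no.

Answer: no — b ⊕ c ⊕ c ⊕ d(b) ⊕ d(j) ⊕ g(b, b) ⊕ j vs b ⊕ b ⊕ c ⊕ c ⊕ d(b) ⊕ g(d(j), b) ⊕ j

Derivation:
Left:  d(b) ⊕ d(j ⊕ a) ⊕ c ⊕ a ⊕ (a ⊕ a) ⊕ b ⊕ (a ⊕ (a ⊕ c)) ⊕ (((j ⊕ a) ⊕ a) ⊕ a) ⊕ (a ⊕ g(b, b))
  Un-nest:  d(b) ⊕ d(j ⊕ a) ⊕ c ⊕ a ⊕ a ⊕ a ⊕ b ⊕ a ⊕ a ⊕ c ⊕ j ⊕ a ⊕ a ⊕ a ⊕ a ⊕ g(b, b)
  Simplify inside:  d(j ⊕ a)  →  d(j)
  Units out:  drop a (×9)
  Order the arguments:  b ⊕ c ⊕ c ⊕ d(b) ⊕ d(j) ⊕ g(b, b) ⊕ j
Right:  c ⊕ g(d(j), a ⊕ b) ⊕ d(b ⊕ a) ⊕ (a ⊕ b) ⊕ ((b ⊕ a) ⊕ (a ⊕ ((j ⊕ a) ⊕ a))) ⊕ c
  Un-nest:  c ⊕ g(d(j), a ⊕ b) ⊕ d(b ⊕ a) ⊕ a ⊕ b ⊕ b ⊕ a ⊕ a ⊕ j ⊕ a ⊕ a ⊕ c
  Simplify inside:  g(d(j), a ⊕ b)  →  g(d(j), b)
  Canonicalize subterm:  d(b ⊕ a)  →  d(b)
  Units out:  drop a (×5)
  Order the arguments:  b ⊕ b ⊕ c ⊕ c ⊕ d(b) ⊕ g(d(j), b) ⊕ j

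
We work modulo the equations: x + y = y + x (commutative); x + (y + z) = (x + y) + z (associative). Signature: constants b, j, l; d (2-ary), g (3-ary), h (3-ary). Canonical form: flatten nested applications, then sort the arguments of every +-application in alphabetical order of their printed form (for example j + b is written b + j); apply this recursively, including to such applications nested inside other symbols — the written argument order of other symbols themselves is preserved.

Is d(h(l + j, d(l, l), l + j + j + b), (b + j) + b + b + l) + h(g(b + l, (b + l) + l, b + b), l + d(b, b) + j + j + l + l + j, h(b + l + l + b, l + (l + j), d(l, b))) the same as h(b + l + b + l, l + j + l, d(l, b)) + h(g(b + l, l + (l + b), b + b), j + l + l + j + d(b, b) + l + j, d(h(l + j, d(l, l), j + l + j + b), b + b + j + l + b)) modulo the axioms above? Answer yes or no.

Answer: no — d(h(j + l, d(l, l), b + j + j + l), b + b + b + j + l) + h(g(b + l, b + l + l, b + b), d(b, b) + j + j + j + l + l + l, h(b + b + l + l, j + l + l, d(l, b))) vs h(b + b + l + l, j + l + l, d(l, b)) + h(g(b + l, b + l + l, b + b), d(b, b) + j + j + j + l + l + l, d(h(j + l, d(l, l), b + j + j + l), b + b + b + j + l))

Derivation:
Left:  d(h(l + j, d(l, l), l + j + j + b), (b + j) + b + b + l) + h(g(b + l, (b + l) + l, b + b), l + d(b, b) + j + j + l + l + j, h(b + l + l + b, l + (l + j), d(l, b)))
  Simplify inside:  d(h(l + j, d(l, l), l + j + j + b), (b + j) + b + b + l)  →  d(h(j + l, d(l, l), b + j + j + l), b + b + b + j + l)
  Simplify inside:  h(g(b + l, (b + l) + l, b + b), l + d(b, b) + j + j + l + l + j, h(b + l + l + b, l + (l + j), d(l, b)))  →  h(g(b + l, b + l + l, b + b), d(b, b) + j + j + j + l + l + l, h(b + b + l + l, j + l + l, d(l, b)))
  Sort arguments:  d(h(j + l, d(l, l), b + j + j + l), b + b + b + j + l) + h(g(b + l, b + l + l, b + b), d(b, b) + j + j + j + l + l + l, h(b + b + l + l, j + l + l, d(l, b)))
Right:  h(b + l + b + l, l + j + l, d(l, b)) + h(g(b + l, l + (l + b), b + b), j + l + l + j + d(b, b) + l + j, d(h(l + j, d(l, l), j + l + j + b), b + b + j + l + b))
  Simplify inside:  h(b + l + b + l, l + j + l, d(l, b))  →  h(b + b + l + l, j + l + l, d(l, b))
  Simplify inside:  h(g(b + l, l + (l + b), b + b), j + l + l + j + d(b, b) + l + j, d(h(l + j, d(l, l), j + l + j + b), b + b + j + l + b))  →  h(g(b + l, b + l + l, b + b), d(b, b) + j + j + j + l + l + l, d(h(j + l, d(l, l), b + j + j + l), b + b + b + j + l))
  Sort:  h(b + b + l + l, j + l + l, d(l, b)) + h(g(b + l, b + l + l, b + b), d(b, b) + j + j + j + l + l + l, d(h(j + l, d(l, l), b + j + j + l), b + b + b + j + l))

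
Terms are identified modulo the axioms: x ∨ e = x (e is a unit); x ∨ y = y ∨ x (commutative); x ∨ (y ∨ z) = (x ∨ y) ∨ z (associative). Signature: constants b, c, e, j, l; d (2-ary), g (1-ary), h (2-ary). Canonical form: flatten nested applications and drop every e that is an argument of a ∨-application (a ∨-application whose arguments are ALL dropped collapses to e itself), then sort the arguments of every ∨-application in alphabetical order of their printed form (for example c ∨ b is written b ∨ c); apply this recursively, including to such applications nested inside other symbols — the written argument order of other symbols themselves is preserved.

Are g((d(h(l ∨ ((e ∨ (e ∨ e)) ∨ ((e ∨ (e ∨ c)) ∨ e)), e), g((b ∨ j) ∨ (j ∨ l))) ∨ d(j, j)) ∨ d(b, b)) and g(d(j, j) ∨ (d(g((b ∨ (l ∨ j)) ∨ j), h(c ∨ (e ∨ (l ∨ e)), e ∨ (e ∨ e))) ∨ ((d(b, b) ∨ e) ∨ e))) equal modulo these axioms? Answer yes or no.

Left:  g((d(h(l ∨ ((e ∨ (e ∨ e)) ∨ ((e ∨ (e ∨ c)) ∨ e)), e), g((b ∨ j) ∨ (j ∨ l))) ∨ d(j, j)) ∨ d(b, b))
  Focus inside:  (d(h(l ∨ ((e ∨ (e ∨ e)) ∨ ((e ∨ (e ∨ c)) ∨ e)), e), g((b ∨ j) ∨ (j ∨ l))) ∨ d(j, j)) ∨ d(b, b)
  Merge nested applications:  d(h(l ∨ ((e ∨ (e ∨ e)) ∨ ((e ∨ (e ∨ c)) ∨ e)), e), g((b ∨ j) ∨ (j ∨ l))) ∨ d(j, j) ∨ d(b, b)
  Canonicalize subterm:  d(h(l ∨ ((e ∨ (e ∨ e)) ∨ ((e ∨ (e ∨ c)) ∨ e)), e), g((b ∨ j) ∨ (j ∨ l)))  →  d(h(c ∨ l, e), g(b ∨ j ∨ j ∨ l))
  Order the arguments:  d(b, b) ∨ d(h(c ∨ l, e), g(b ∨ j ∨ j ∨ l)) ∨ d(j, j)
  Reassemble:  g(d(b, b) ∨ d(h(c ∨ l, e), g(b ∨ j ∨ j ∨ l)) ∨ d(j, j))
Right:  g(d(j, j) ∨ (d(g((b ∨ (l ∨ j)) ∨ j), h(c ∨ (e ∨ (l ∨ e)), e ∨ (e ∨ e))) ∨ ((d(b, b) ∨ e) ∨ e)))
  Focus inside:  d(j, j) ∨ (d(g((b ∨ (l ∨ j)) ∨ j), h(c ∨ (e ∨ (l ∨ e)), e ∨ (e ∨ e))) ∨ ((d(b, b) ∨ e) ∨ e))
  Merge nested applications:  d(j, j) ∨ d(g((b ∨ (l ∨ j)) ∨ j), h(c ∨ (e ∨ (l ∨ e)), e ∨ (e ∨ e))) ∨ d(b, b) ∨ e ∨ e
  Canonicalize subterm:  d(g((b ∨ (l ∨ j)) ∨ j), h(c ∨ (e ∨ (l ∨ e)), e ∨ (e ∨ e)))  →  d(g(b ∨ j ∨ j ∨ l), h(c ∨ l, e))
  Unit:  drop e (×2)
  Sort arguments:  d(b, b) ∨ d(g(b ∨ j ∨ j ∨ l), h(c ∨ l, e)) ∨ d(j, j)
  Reassemble:  g(d(b, b) ∨ d(g(b ∨ j ∨ j ∨ l), h(c ∨ l, e)) ∨ d(j, j))

Answer: no — g(d(b, b) ∨ d(h(c ∨ l, e), g(b ∨ j ∨ j ∨ l)) ∨ d(j, j)) vs g(d(b, b) ∨ d(g(b ∨ j ∨ j ∨ l), h(c ∨ l, e)) ∨ d(j, j))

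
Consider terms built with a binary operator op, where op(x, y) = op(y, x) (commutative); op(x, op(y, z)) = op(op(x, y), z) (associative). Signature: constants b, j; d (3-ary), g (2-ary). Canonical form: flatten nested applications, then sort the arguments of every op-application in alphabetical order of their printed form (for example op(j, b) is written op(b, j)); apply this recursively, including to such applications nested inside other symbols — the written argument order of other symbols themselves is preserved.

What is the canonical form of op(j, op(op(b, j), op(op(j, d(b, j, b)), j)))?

Un-nest:  op(j, b, j, j, d(b, j, b), j)
Sort:  op(b, d(b, j, b), j, j, j, j)

Answer: op(b, d(b, j, b), j, j, j, j)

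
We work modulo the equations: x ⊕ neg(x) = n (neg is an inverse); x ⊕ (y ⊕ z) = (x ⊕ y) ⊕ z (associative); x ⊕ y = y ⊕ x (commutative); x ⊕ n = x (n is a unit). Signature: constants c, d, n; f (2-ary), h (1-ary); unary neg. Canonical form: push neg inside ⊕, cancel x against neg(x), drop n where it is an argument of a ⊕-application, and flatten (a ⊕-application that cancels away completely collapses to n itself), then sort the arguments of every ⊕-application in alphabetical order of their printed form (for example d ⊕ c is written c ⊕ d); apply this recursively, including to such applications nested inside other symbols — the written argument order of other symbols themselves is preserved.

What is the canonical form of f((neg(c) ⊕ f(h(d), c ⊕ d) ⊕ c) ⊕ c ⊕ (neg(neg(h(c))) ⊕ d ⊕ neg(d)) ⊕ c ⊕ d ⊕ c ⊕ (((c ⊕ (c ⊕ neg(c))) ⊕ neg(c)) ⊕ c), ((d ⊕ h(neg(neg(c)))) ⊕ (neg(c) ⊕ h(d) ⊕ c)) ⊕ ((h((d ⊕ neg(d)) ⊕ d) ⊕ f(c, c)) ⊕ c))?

Descend into:  (neg(c) ⊕ f(h(d), c ⊕ d) ⊕ c) ⊕ c ⊕ (neg(neg(h(c))) ⊕ d ⊕ neg(d)) ⊕ c ⊕ d ⊕ c ⊕ (((c ⊕ (c ⊕ neg(c))) ⊕ neg(c)) ⊕ c)
Push neg inside:  distribute neg over ⊕ and collapse double neg
Combine occurrences:  c ⊕ c ⊕ c ⊕ c ⊕ f(h(d), c ⊕ d) ⊕ h(c) ⊕ d
Order the arguments:  c ⊕ c ⊕ c ⊕ c ⊕ d ⊕ f(h(d), c ⊕ d) ⊕ h(c)
Put back:  f(c ⊕ c ⊕ c ⊕ c ⊕ d ⊕ f(h(d), c ⊕ d) ⊕ h(c), c ⊕ d ⊕ f(c, c) ⊕ h(c) ⊕ h(d) ⊕ h(d))

Answer: f(c ⊕ c ⊕ c ⊕ c ⊕ d ⊕ f(h(d), c ⊕ d) ⊕ h(c), c ⊕ d ⊕ f(c, c) ⊕ h(c) ⊕ h(d) ⊕ h(d))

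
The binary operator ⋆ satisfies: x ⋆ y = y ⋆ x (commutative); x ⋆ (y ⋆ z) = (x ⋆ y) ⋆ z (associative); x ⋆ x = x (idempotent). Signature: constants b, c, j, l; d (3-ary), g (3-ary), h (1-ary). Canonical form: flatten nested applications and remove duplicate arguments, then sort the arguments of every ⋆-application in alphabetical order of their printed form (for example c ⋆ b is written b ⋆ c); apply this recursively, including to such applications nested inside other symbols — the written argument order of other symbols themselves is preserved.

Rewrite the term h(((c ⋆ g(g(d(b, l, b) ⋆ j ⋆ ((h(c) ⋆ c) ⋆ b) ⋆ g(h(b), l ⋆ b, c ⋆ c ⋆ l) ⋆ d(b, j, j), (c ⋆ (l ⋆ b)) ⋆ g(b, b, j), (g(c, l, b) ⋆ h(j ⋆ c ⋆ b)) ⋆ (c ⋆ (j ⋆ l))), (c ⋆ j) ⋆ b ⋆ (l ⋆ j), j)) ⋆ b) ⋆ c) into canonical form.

Descend into:  ((c ⋆ g(g(d(b, l, b) ⋆ j ⋆ ((h(c) ⋆ c) ⋆ b) ⋆ g(h(b), l ⋆ b, c ⋆ c ⋆ l) ⋆ d(b, j, j), (c ⋆ (l ⋆ b)) ⋆ g(b, b, j), (g(c, l, b) ⋆ h(j ⋆ c ⋆ b)) ⋆ (c ⋆ (j ⋆ l))), (c ⋆ j) ⋆ b ⋆ (l ⋆ j), j)) ⋆ b) ⋆ c
Flatten:  c ⋆ g(g(d(b, l, b) ⋆ j ⋆ ((h(c) ⋆ c) ⋆ b) ⋆ g(h(b), l ⋆ b, c ⋆ c ⋆ l) ⋆ d(b, j, j), (c ⋆ (l ⋆ b)) ⋆ g(b, b, j), (g(c, l, b) ⋆ h(j ⋆ c ⋆ b)) ⋆ (c ⋆ (j ⋆ l))), (c ⋆ j) ⋆ b ⋆ (l ⋆ j), j) ⋆ b ⋆ c
Inside:  g(g(d(b, l, b) ⋆ j ⋆ ((h(c) ⋆ c) ⋆ b) ⋆ g(h(b), l ⋆ b, c ⋆ c ⋆ l) ⋆ d(b, j, j), (c ⋆ (l ⋆ b)) ⋆ g(b, b, j), (g(c, l, b) ⋆ h(j ⋆ c ⋆ b)) ⋆ (c ⋆ (j ⋆ l))), (c ⋆ j) ⋆ b ⋆ (l ⋆ j), j)  →  g(g(b ⋆ c ⋆ d(b, j, j) ⋆ d(b, l, b) ⋆ g(h(b), b ⋆ l, c ⋆ l) ⋆ h(c) ⋆ j, b ⋆ c ⋆ g(b, b, j) ⋆ l, c ⋆ g(c, l, b) ⋆ h(b ⋆ c ⋆ j) ⋆ j ⋆ l), b ⋆ c ⋆ j ⋆ l, j)
Idempotence:  drop duplicate c
Sort arguments:  b ⋆ c ⋆ g(g(b ⋆ c ⋆ d(b, j, j) ⋆ d(b, l, b) ⋆ g(h(b), b ⋆ l, c ⋆ l) ⋆ h(c) ⋆ j, b ⋆ c ⋆ g(b, b, j) ⋆ l, c ⋆ g(c, l, b) ⋆ h(b ⋆ c ⋆ j) ⋆ j ⋆ l), b ⋆ c ⋆ j ⋆ l, j)
Reassemble:  h(b ⋆ c ⋆ g(g(b ⋆ c ⋆ d(b, j, j) ⋆ d(b, l, b) ⋆ g(h(b), b ⋆ l, c ⋆ l) ⋆ h(c) ⋆ j, b ⋆ c ⋆ g(b, b, j) ⋆ l, c ⋆ g(c, l, b) ⋆ h(b ⋆ c ⋆ j) ⋆ j ⋆ l), b ⋆ c ⋆ j ⋆ l, j))

Answer: h(b ⋆ c ⋆ g(g(b ⋆ c ⋆ d(b, j, j) ⋆ d(b, l, b) ⋆ g(h(b), b ⋆ l, c ⋆ l) ⋆ h(c) ⋆ j, b ⋆ c ⋆ g(b, b, j) ⋆ l, c ⋆ g(c, l, b) ⋆ h(b ⋆ c ⋆ j) ⋆ j ⋆ l), b ⋆ c ⋆ j ⋆ l, j))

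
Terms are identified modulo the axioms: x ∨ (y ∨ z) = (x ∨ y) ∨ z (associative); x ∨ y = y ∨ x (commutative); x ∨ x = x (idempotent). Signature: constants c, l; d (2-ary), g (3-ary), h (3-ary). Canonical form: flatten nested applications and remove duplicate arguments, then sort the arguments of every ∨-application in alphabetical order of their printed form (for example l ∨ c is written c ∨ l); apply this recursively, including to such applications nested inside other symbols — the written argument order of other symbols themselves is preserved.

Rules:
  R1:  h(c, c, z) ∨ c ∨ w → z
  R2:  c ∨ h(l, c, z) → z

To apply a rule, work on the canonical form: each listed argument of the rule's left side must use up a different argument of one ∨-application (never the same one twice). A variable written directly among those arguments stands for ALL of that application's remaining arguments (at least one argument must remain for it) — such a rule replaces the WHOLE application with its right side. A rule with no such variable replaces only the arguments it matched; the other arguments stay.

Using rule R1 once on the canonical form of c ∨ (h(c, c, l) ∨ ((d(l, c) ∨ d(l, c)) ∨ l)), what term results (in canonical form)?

Canonical form:  c ∨ d(l, c) ∨ h(c, c, l) ∨ l
Apply R1:  consuming c, h(c, c, l);  w := d(l, c) ∨ l, z := l
The extension variable absorbs all remaining arguments, so the whole application is rewritten.
Giving:  l

Answer: l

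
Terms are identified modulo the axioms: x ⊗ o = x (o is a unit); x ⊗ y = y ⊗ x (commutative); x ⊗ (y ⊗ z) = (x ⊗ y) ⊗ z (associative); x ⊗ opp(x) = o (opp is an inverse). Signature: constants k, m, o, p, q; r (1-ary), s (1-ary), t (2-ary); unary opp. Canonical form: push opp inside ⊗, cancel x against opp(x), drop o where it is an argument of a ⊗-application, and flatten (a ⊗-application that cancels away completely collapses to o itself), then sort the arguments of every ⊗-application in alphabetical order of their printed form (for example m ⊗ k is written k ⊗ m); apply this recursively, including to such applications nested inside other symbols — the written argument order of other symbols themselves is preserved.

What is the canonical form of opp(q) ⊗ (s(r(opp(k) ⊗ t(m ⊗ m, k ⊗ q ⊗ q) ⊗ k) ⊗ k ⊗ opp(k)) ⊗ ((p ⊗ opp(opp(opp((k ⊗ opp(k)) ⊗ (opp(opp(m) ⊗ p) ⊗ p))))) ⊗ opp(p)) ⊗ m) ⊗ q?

Push opp inside:  distribute opp over ⊗ and collapse double opp
Cancel inverse pairs:  q cancels; p cancels; k cancels; m cancels
Collect:  s(r(t(m ⊗ m, k ⊗ q ⊗ q)))

Answer: s(r(t(m ⊗ m, k ⊗ q ⊗ q)))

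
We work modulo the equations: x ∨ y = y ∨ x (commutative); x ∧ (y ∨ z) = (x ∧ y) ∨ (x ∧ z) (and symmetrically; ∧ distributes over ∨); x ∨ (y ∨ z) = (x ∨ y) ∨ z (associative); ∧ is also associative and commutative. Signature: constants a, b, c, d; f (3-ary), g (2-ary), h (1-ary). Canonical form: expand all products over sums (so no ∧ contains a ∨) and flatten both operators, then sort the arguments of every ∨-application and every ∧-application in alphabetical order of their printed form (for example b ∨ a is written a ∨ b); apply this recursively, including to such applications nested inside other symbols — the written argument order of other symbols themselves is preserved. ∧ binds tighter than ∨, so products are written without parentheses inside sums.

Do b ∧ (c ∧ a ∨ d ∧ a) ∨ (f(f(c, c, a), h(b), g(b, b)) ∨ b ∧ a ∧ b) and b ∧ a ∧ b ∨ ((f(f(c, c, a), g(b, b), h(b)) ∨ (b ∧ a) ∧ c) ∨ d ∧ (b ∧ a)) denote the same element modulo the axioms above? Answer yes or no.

Left:  b ∧ (c ∧ a ∨ d ∧ a) ∨ (f(f(c, c, a), h(b), g(b, b)) ∨ b ∧ a ∧ b)
  Distribute:  a ∧ b ∧ c ∨ a ∧ b ∧ d ∨ f(f(c, c, a), h(b), g(b, b)) ∨ a ∧ b ∧ b
  Sort:  a ∧ b ∧ b ∨ a ∧ b ∧ c ∨ a ∧ b ∧ d ∨ f(f(c, c, a), h(b), g(b, b))
Right:  b ∧ a ∧ b ∨ ((f(f(c, c, a), g(b, b), h(b)) ∨ (b ∧ a) ∧ c) ∨ d ∧ (b ∧ a))
  Un-nest:  a ∧ b ∧ b ∨ f(f(c, c, a), g(b, b), h(b)) ∨ a ∧ b ∧ c ∨ a ∧ b ∧ d
  Sort arguments:  a ∧ b ∧ b ∨ a ∧ b ∧ c ∨ a ∧ b ∧ d ∨ f(f(c, c, a), g(b, b), h(b))

Answer: no — a ∧ b ∧ b ∨ a ∧ b ∧ c ∨ a ∧ b ∧ d ∨ f(f(c, c, a), h(b), g(b, b)) vs a ∧ b ∧ b ∨ a ∧ b ∧ c ∨ a ∧ b ∧ d ∨ f(f(c, c, a), g(b, b), h(b))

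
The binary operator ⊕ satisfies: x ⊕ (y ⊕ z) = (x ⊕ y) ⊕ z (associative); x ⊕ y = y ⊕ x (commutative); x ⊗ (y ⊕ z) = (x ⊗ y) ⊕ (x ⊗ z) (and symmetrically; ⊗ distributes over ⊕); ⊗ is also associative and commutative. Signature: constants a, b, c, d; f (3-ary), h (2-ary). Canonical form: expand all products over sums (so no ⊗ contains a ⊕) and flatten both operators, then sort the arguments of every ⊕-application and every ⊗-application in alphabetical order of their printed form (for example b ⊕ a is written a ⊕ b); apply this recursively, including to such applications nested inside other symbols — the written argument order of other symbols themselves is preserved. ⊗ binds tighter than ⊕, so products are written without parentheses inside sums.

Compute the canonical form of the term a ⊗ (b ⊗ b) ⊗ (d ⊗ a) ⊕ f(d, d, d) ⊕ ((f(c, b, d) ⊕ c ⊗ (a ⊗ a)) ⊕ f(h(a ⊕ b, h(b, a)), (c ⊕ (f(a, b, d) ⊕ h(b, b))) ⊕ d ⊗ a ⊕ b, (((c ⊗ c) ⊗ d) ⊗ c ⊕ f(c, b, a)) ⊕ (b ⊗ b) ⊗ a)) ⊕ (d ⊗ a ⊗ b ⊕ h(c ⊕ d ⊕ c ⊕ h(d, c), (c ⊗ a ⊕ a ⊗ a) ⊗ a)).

Expand products over sums:  a ⊗ a ⊗ b ⊗ b ⊗ d ⊕ f(d, d, d) ⊕ f(c, b, d) ⊕ a ⊗ a ⊗ c ⊕ f(h(a ⊕ b, h(b, a)), a ⊗ d ⊕ b ⊕ c ⊕ f(a, b, d) ⊕ h(b, b), a ⊗ b ⊗ b ⊕ c ⊗ c ⊗ c ⊗ d ⊕ f(c, b, a)) ⊕ a ⊗ b ⊗ d ⊕ h(c ⊕ c ⊕ d ⊕ h(d, c), a ⊗ a ⊗ a ⊕ a ⊗ a ⊗ c)
Order the arguments:  a ⊗ a ⊗ b ⊗ b ⊗ d ⊕ a ⊗ a ⊗ c ⊕ a ⊗ b ⊗ d ⊕ f(c, b, d) ⊕ f(d, d, d) ⊕ f(h(a ⊕ b, h(b, a)), a ⊗ d ⊕ b ⊕ c ⊕ f(a, b, d) ⊕ h(b, b), a ⊗ b ⊗ b ⊕ c ⊗ c ⊗ c ⊗ d ⊕ f(c, b, a)) ⊕ h(c ⊕ c ⊕ d ⊕ h(d, c), a ⊗ a ⊗ a ⊕ a ⊗ a ⊗ c)

Answer: a ⊗ a ⊗ b ⊗ b ⊗ d ⊕ a ⊗ a ⊗ c ⊕ a ⊗ b ⊗ d ⊕ f(c, b, d) ⊕ f(d, d, d) ⊕ f(h(a ⊕ b, h(b, a)), a ⊗ d ⊕ b ⊕ c ⊕ f(a, b, d) ⊕ h(b, b), a ⊗ b ⊗ b ⊕ c ⊗ c ⊗ c ⊗ d ⊕ f(c, b, a)) ⊕ h(c ⊕ c ⊕ d ⊕ h(d, c), a ⊗ a ⊗ a ⊕ a ⊗ a ⊗ c)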